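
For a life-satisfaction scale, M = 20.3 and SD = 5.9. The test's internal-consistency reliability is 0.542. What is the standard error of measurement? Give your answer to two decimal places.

SEM = SD · √(1 − ρ) = 5.9 × √0.458 = 5.9 × 0.6768 = 3.993

3.99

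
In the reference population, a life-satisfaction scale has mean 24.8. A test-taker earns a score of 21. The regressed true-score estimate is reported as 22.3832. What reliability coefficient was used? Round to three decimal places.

T̂ = ρX + (1 − ρ)μ  ⇒  T̂ − μ = ρ(X − μ)
ρ = (T̂ − μ)/(X − μ) = (22.3832 − 24.8) / (21 − 24.8) = -2.4168 / -3.8 = 0.63600

0.636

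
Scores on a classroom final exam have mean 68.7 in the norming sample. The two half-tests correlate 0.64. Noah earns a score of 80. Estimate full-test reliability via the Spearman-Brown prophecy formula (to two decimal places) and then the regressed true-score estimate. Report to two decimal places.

Spearman-Brown: ρ = 2r/(1 + r) = 2(0.64)/(1 + 0.64) = 1.280/1.64 = 0.7805 → 0.78
T̂ = ρX + (1 − ρ)μ
  = 0.78 × 80 + 0.22 × 68.7
  = 62.40 + 15.114
  = 77.514
  ≈ 77.51

77.51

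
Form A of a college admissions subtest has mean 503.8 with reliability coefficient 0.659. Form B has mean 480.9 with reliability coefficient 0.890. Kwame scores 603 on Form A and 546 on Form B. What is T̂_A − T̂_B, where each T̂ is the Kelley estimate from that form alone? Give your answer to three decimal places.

30.334

T̂_A = 0.659(603) + 0.341(503.8) = 569.17280
T̂_B = 0.890(546) + 0.110(480.9) = 538.83900
T̂_A − T̂_B = 30.33380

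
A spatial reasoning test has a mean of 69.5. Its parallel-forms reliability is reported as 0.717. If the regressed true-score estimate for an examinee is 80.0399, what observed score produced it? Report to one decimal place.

T̂ = ρX + (1 − ρ)μ  ⇒  X = (T̂ − (1 − ρ)μ) / ρ
X = (80.0399 − 0.283 × 69.5) / 0.717 = (80.0399 − 19.6685) / 0.717 = 60.3714 / 0.717 = 84.200

84.2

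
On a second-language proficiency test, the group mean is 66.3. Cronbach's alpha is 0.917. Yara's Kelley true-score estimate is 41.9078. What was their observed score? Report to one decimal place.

T̂ = ρX + (1 − ρ)μ  ⇒  X = (T̂ − (1 − ρ)μ) / ρ
X = (41.9078 − 0.083 × 66.3) / 0.917 = (41.9078 − 5.5029) / 0.917 = 36.4049 / 0.917 = 39.700

39.7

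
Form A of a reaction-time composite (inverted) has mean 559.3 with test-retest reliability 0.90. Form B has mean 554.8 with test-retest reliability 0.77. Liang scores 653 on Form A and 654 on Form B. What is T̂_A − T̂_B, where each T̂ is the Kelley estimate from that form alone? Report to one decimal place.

12.4

T̂_A = 0.90(653) + 0.10(559.3) = 643.630
T̂_B = 0.77(654) + 0.23(554.8) = 631.184
T̂_A − T̂_B = 12.446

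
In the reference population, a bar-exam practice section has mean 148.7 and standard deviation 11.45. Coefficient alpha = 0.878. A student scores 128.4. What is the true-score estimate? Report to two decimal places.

130.88

T̂ = 0.878(128.4) + 0.122(148.7) = 112.7352 + 18.1414 = 130.877 → 130.88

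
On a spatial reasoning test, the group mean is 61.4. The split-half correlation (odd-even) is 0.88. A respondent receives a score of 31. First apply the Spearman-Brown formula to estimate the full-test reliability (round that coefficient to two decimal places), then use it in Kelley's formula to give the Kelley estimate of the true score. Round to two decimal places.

Spearman-Brown: ρ = 2r/(1 + r) = 2(0.88)/(1 + 0.88) = 1.760/1.88 = 0.9362 → 0.94
T̂ = ρX + (1 − ρ)μ
  = 0.94 × 31 + 0.06 × 61.4
  = 29.14 + 3.684
  = 32.824
  ≈ 32.82

32.82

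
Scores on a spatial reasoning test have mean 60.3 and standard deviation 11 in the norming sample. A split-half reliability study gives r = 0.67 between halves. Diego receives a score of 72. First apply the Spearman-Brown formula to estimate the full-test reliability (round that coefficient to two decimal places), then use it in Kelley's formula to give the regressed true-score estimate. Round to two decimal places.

Spearman-Brown: ρ = 2r/(1 + r) = 2(0.67)/(1 + 0.67) = 1.340/1.67 = 0.8024 → 0.80
T̂ = 0.80(72) + 0.20(60.3) = 57.60 + 12.060 = 69.660 → 69.66

69.66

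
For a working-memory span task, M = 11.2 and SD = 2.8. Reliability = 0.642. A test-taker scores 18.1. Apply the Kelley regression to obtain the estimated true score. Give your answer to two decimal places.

T̂ = ρX + (1 − ρ)μ
  = 0.642 × 18.1 + 0.358 × 11.2
  = 11.6202 + 4.0096
  = 15.630
  ≈ 15.63

15.63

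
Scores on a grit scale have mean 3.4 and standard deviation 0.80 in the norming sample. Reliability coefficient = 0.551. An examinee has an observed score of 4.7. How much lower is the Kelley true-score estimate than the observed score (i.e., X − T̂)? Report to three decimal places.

T̂ = 0.551(4.7) + 0.449(3.4) = 2.5897 + 1.5266 = 4.11630 → 4.1163
X − T̂ = 4.7 − 4.1163 = 0.5837 → 0.584

0.584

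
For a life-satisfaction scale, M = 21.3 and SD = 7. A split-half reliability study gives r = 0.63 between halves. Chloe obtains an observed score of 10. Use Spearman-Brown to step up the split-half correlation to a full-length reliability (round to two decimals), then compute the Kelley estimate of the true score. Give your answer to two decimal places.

Spearman-Brown: ρ = 2r/(1 + r) = 2(0.63)/(1 + 0.63) = 1.260/1.63 = 0.7730 → 0.77
T̂ = ρX + (1 − ρ)μ
  = 0.77 × 10 + 0.23 × 21.3
  = 7.70 + 4.899
  = 12.599
  ≈ 12.60

12.60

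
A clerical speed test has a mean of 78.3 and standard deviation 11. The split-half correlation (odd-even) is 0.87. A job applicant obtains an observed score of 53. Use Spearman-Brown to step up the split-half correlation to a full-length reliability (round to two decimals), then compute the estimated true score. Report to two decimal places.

Spearman-Brown: ρ = 2r/(1 + r) = 2(0.87)/(1 + 0.87) = 1.740/1.87 = 0.9305 → 0.93
T̂ = 0.93(53) + 0.07(78.3) = 49.29 + 5.481 = 54.771 → 54.77

54.77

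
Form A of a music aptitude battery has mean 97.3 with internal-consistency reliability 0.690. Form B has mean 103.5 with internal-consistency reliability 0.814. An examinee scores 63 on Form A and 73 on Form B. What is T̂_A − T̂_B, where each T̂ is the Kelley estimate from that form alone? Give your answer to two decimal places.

T̂_A = 0.690(63) + 0.310(97.3) = 73.6330
T̂_B = 0.814(73) + 0.186(103.5) = 78.6730
T̂_A − T̂_B = -5.0400

-5.04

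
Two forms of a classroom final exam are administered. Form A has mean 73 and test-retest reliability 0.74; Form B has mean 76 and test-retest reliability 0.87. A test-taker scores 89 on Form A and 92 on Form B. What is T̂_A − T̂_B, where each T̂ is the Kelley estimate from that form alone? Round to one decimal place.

-5.1

T̂_A = 0.74(89) + 0.26(73) = 84.840
T̂_B = 0.87(92) + 0.13(76) = 89.920
T̂_A − T̂_B = -5.080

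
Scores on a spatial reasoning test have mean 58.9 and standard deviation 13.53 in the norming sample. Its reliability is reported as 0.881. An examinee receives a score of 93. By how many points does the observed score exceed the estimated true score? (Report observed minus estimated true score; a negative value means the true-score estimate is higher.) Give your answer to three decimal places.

Kelley's formula gives T̂ = 0.881·93 + 0.119·58.9 = 81.933 + 7.0091 = 88.94210.
X − T̂ = 93 − 88.9421 = 4.0579 → 4.058

4.058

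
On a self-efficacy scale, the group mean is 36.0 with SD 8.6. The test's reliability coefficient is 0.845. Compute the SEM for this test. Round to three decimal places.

SEM = SD · √(1 − ρ) = 8.6 × √0.155 = 8.6 × 0.3937 = 3.3858

3.386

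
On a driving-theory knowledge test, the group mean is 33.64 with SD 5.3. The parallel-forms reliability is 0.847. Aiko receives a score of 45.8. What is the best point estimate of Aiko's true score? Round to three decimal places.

T̂ = 0.847(45.8) + 0.153(33.64) = 38.7926 + 5.14692 = 43.9395 → 43.940

43.940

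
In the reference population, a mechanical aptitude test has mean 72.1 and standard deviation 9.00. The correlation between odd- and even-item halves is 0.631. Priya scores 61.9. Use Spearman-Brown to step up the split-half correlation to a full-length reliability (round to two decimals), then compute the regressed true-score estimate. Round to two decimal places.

Spearman-Brown: ρ = 2r/(1 + r) = 2(0.631)/(1 + 0.631) = 1.2620/1.631 = 0.7738 → 0.77
Weight the observed score by reliability and the mean by (1 − reliability): T̂ = 0.77·61.9 + 0.23·72.1 = 47.663 + 16.583 = 64.246.

64.25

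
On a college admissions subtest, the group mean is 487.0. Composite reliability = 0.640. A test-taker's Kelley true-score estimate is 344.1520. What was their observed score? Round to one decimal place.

T̂ = ρX + (1 − ρ)μ  ⇒  X = (T̂ − (1 − ρ)μ) / ρ
X = (344.1520 − 0.360 × 487.0) / 0.640 = (344.1520 − 175.3200) / 0.640 = 168.8320 / 0.640 = 263.800

263.8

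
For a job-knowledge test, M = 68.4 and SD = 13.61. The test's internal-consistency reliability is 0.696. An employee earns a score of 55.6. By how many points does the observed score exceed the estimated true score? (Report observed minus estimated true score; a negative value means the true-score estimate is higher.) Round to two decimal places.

-3.89

T̂ = 0.696(55.6) + 0.304(68.4) = 38.6976 + 20.7936 = 59.4912 → 59.491
X − T̂ = 55.6 − 59.491 = -3.891 → -3.89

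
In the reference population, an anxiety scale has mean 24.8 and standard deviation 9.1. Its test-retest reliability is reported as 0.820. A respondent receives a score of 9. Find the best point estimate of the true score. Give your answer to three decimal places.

Weight the observed score by reliability and the mean by (1 − reliability): T̂ = 0.820·9 + 0.180·24.8 = 7.380 + 4.4640 = 11.8440.

11.844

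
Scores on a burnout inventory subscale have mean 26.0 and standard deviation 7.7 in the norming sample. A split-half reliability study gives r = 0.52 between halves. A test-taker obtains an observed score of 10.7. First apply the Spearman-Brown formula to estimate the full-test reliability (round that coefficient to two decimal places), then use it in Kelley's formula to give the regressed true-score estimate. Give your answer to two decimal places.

Spearman-Brown: ρ = 2r/(1 + r) = 2(0.52)/(1 + 0.52) = 1.040/1.52 = 0.6842 → 0.68
Regress the observed score toward the mean by the unreliability: T̂ = 0.68·10.7 + 0.32·26.0 = 7.276 + 8.320 = 15.596.

15.60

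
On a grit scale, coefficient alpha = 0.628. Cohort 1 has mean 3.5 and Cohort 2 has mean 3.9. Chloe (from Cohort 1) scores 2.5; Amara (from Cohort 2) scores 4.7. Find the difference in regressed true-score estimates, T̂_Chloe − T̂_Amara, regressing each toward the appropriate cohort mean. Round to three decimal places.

-1.530

T̂_Chloe = 0.628(2.5) + 0.372(3.5) = 2.87200
T̂_Amara = 0.628(4.7) + 0.372(3.9) = 4.40240
Difference = 2.87200 − 4.40240 = -1.53040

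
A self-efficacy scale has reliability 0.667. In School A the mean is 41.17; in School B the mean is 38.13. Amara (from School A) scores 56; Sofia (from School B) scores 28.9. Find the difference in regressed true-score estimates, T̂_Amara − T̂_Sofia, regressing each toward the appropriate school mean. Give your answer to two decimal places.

T̂_Amara = 0.667(56) + 0.333(41.17) = 51.0616
T̂_Sofia = 0.667(28.9) + 0.333(38.13) = 31.9736
Difference = 51.0616 − 31.9736 = 19.0880

19.09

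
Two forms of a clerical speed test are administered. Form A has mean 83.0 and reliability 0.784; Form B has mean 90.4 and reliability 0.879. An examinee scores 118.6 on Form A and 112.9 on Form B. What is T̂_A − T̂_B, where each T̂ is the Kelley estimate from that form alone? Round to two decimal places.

0.73

T̂_A = 0.784(118.6) + 0.216(83.0) = 110.9104
T̂_B = 0.879(112.9) + 0.121(90.4) = 110.1775
T̂_A − T̂_B = 0.7329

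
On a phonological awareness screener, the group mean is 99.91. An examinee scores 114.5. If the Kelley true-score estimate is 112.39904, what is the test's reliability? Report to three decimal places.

0.856

T̂ = ρX + (1 − ρ)μ  ⇒  T̂ − μ = ρ(X − μ)
ρ = (T̂ − μ)/(X − μ) = (112.39904 − 99.91) / (114.5 − 99.91) = 12.48904 / 14.59 = 0.85600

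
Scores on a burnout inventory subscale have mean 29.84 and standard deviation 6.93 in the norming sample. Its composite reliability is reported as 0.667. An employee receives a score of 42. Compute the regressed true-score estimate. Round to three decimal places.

37.951

T̂ = ρX + (1 − ρ)μ
  = 0.667 × 42 + 0.333 × 29.84
  = 28.014 + 9.93672
  = 37.9507
  ≈ 37.951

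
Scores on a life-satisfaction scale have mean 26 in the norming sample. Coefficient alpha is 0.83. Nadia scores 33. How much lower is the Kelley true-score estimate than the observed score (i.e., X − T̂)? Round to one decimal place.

Regress the observed score toward the mean by the unreliability: T̂ = 0.83·33 + 0.17·26 = 27.39 + 4.42 = 31.810.
X − T̂ = 33 − 31.81 = 1.19 → 1.2

1.2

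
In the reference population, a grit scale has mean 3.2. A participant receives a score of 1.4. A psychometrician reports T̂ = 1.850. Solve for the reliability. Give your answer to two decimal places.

0.75

T̂ = ρX + (1 − ρ)μ  ⇒  T̂ − μ = ρ(X − μ)
ρ = (T̂ − μ)/(X − μ) = (1.850 − 3.2) / (1.4 − 3.2) = -1.350 / -1.8 = 0.7500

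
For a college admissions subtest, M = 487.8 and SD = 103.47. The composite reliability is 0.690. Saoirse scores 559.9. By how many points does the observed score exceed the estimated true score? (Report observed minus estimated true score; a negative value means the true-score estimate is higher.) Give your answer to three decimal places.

T̂ = 0.690(559.9) + 0.310(487.8) = 386.3310 + 151.2180 = 537.54900 → 537.5490
X − T̂ = 559.9 − 537.5490 = 22.3510 → 22.351

22.351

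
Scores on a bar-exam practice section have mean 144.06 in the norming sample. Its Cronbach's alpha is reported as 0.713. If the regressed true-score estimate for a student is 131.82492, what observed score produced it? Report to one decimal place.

T̂ = ρX + (1 − ρ)μ  ⇒  X = (T̂ − (1 − ρ)μ) / ρ
X = (131.82492 − 0.287 × 144.06) / 0.713 = (131.82492 − 41.34522) / 0.713 = 90.47970 / 0.713 = 126.900

126.9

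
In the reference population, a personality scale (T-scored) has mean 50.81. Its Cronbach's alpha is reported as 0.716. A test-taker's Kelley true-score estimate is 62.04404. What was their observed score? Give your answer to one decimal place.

T̂ = ρX + (1 − ρ)μ  ⇒  X = (T̂ − (1 − ρ)μ) / ρ
X = (62.04404 − 0.284 × 50.81) / 0.716 = (62.04404 − 14.43004) / 0.716 = 47.61400 / 0.716 = 66.500

66.5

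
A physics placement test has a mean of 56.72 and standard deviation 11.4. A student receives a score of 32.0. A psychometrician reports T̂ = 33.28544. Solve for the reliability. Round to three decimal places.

T̂ = ρX + (1 − ρ)μ  ⇒  T̂ − μ = ρ(X − μ)
ρ = (T̂ − μ)/(X − μ) = (33.28544 − 56.72) / (32.0 − 56.72) = -23.43456 / -24.72 = 0.94800

0.948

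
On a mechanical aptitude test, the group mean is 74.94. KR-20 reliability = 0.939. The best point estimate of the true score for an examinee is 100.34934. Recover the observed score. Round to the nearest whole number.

T̂ = ρX + (1 − ρ)μ  ⇒  X = (T̂ − (1 − ρ)μ) / ρ
X = (100.34934 − 0.061 × 74.94) / 0.939 = (100.34934 − 4.57134) / 0.939 = 95.77800 / 0.939 = 102.00

102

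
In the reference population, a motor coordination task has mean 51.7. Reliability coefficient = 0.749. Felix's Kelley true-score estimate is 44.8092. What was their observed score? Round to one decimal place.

T̂ = ρX + (1 − ρ)μ  ⇒  X = (T̂ − (1 − ρ)μ) / ρ
X = (44.8092 − 0.251 × 51.7) / 0.749 = (44.8092 − 12.9767) / 0.749 = 31.8325 / 0.749 = 42.500

42.5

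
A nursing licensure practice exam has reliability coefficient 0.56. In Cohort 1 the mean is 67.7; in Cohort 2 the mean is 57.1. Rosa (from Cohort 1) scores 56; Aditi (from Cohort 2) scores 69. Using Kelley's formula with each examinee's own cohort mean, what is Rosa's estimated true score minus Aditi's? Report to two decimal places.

-2.62

T̂_Rosa = 0.56(56) + 0.44(67.7) = 61.1480
T̂_Aditi = 0.56(69) + 0.44(57.1) = 63.7640
Difference = 61.1480 − 63.7640 = -2.6160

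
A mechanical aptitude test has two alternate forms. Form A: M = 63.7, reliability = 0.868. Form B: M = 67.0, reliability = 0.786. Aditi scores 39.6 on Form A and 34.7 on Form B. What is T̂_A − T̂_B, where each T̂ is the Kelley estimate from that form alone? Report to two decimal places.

1.17

T̂_A = 0.868(39.6) + 0.132(63.7) = 42.7812
T̂_B = 0.786(34.7) + 0.214(67.0) = 41.6122
T̂_A − T̂_B = 1.1690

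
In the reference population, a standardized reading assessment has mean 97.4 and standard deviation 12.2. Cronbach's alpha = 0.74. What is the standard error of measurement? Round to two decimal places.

SEM = SD · √(1 − ρ) = 12.2 × √0.26 = 12.2 × 0.5099 = 6.221

6.22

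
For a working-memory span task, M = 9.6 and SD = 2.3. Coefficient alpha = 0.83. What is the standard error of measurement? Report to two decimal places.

SEM = SD · √(1 − ρ) = 2.3 × √0.17 = 2.3 × 0.4123 = 0.948

0.95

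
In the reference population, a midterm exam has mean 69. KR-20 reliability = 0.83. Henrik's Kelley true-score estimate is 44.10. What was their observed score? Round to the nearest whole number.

39

T̂ = ρX + (1 − ρ)μ  ⇒  X = (T̂ − (1 − ρ)μ) / ρ
X = (44.10 − 0.17 × 69) / 0.83 = (44.10 − 11.73) / 0.83 = 32.37 / 0.83 = 39.00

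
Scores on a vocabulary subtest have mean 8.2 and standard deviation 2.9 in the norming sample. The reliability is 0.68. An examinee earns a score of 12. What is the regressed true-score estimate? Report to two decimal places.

10.78

T̂ = ρX + (1 − ρ)μ
  = 0.68 × 12 + 0.32 × 8.2
  = 8.16 + 2.624
  = 10.784
  ≈ 10.78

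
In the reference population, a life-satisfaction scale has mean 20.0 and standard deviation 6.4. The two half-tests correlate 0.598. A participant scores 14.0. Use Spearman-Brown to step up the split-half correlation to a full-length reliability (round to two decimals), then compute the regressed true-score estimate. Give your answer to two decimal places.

Spearman-Brown: ρ = 2r/(1 + r) = 2(0.598)/(1 + 0.598) = 1.1960/1.598 = 0.7484 → 0.75
T̂ = ρX + (1 − ρ)μ
  = 0.75 × 14.0 + 0.25 × 20.0
  = 10.500 + 5.000
  = 15.500
  ≈ 15.50

15.50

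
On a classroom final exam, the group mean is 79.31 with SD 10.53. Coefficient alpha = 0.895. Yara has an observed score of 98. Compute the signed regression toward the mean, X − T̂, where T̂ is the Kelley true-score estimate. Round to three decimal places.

T̂ = ρX + (1 − ρ)μ
  = 0.895 × 98 + 0.105 × 79.31
  = 87.710 + 8.32755
  = 96.03755
  ≈ 96.0376
X − T̂ = 98 − 96.0376 = 1.9624 → 1.962

1.962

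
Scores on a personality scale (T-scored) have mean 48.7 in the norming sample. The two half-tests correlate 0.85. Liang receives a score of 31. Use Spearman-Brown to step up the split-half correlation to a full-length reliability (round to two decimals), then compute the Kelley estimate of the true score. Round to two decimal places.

32.42

Spearman-Brown: ρ = 2r/(1 + r) = 2(0.85)/(1 + 0.85) = 1.700/1.85 = 0.9189 → 0.92
T̂ = ρX + (1 − ρ)μ
  = 0.92 × 31 + 0.08 × 48.7
  = 28.52 + 3.896
  = 32.416
  ≈ 32.42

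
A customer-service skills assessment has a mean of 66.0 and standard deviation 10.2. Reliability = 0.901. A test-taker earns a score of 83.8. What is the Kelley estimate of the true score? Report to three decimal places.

82.038

Kelley's formula gives T̂ = 0.901·83.8 + 0.099·66.0 = 75.5038 + 6.5340 = 82.0378.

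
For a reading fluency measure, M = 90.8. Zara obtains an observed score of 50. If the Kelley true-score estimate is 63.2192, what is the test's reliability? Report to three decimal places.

0.676

T̂ = ρX + (1 − ρ)μ  ⇒  T̂ − μ = ρ(X − μ)
ρ = (T̂ − μ)/(X − μ) = (63.2192 − 90.8) / (50 − 90.8) = -27.5808 / -40.8 = 0.67600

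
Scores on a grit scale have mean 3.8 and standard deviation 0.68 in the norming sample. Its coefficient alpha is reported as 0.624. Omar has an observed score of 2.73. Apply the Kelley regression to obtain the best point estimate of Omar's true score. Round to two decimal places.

3.13

Weight the observed score by reliability and the mean by (1 − reliability): T̂ = 0.624·2.73 + 0.376·3.8 = 1.70352 + 1.4288 = 3.132.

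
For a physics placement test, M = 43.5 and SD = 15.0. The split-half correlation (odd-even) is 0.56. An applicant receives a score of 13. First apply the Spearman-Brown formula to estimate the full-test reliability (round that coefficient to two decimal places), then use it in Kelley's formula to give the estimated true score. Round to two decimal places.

Spearman-Brown: ρ = 2r/(1 + r) = 2(0.56)/(1 + 0.56) = 1.120/1.56 = 0.7179 → 0.72
T̂ = 0.72(13) + 0.28(43.5) = 9.36 + 12.180 = 21.540 → 21.54

21.54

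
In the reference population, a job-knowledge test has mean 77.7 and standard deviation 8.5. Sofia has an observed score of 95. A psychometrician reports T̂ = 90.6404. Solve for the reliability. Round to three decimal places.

0.748

T̂ = ρX + (1 − ρ)μ  ⇒  T̂ − μ = ρ(X − μ)
ρ = (T̂ − μ)/(X − μ) = (90.6404 − 77.7) / (95 − 77.7) = 12.9404 / 17.3 = 0.74800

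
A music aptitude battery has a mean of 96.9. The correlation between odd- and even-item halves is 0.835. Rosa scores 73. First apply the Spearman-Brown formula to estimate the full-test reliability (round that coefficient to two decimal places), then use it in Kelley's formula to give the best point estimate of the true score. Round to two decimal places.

Spearman-Brown: ρ = 2r/(1 + r) = 2(0.835)/(1 + 0.835) = 1.6700/1.835 = 0.9101 → 0.91
Kelley's formula gives T̂ = 0.91·73 + 0.09·96.9 = 66.43 + 8.721 = 75.151.

75.15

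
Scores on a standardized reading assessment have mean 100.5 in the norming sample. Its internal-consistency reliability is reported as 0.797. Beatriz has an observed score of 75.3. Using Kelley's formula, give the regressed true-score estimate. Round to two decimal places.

80.42

Kelley's formula gives T̂ = 0.797·75.3 + 0.203·100.5 = 60.0141 + 20.4015 = 80.416.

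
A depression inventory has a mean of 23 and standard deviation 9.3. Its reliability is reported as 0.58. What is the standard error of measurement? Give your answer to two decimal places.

SEM = SD · √(1 − ρ) = 9.3 × √0.42 = 9.3 × 0.6481 = 6.027

6.03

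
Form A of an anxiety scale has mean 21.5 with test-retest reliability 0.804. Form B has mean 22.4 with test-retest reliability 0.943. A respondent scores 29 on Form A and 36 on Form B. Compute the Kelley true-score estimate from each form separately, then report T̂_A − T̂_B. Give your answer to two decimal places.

T̂_A = 0.804(29) + 0.196(21.5) = 27.5300
T̂_B = 0.943(36) + 0.057(22.4) = 35.2248
T̂_A − T̂_B = -7.6948

-7.69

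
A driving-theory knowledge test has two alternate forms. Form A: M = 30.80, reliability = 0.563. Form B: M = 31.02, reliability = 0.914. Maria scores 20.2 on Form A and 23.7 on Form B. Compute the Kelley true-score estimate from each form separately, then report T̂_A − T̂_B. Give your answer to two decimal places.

T̂_A = 0.563(20.2) + 0.437(30.80) = 24.8322
T̂_B = 0.914(23.7) + 0.086(31.02) = 24.3295
T̂_A − T̂_B = 0.5027

0.50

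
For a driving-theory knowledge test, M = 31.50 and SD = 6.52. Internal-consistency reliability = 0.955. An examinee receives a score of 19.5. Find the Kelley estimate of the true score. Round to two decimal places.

Kelley's formula gives T̂ = 0.955·19.5 + 0.045·31.50 = 18.6225 + 1.41750 = 20.040.

20.04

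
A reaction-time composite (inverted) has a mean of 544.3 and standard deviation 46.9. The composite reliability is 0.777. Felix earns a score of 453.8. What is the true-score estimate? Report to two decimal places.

473.98

T̂ = ρX + (1 − ρ)μ
  = 0.777 × 453.8 + 0.223 × 544.3
  = 352.6026 + 121.3789
  = 473.981
  ≈ 473.98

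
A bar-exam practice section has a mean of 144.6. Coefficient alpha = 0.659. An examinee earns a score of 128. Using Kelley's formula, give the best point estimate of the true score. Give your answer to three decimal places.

133.661

T̂ = ρX + (1 − ρ)μ
  = 0.659 × 128 + 0.341 × 144.6
  = 84.352 + 49.3086
  = 133.6606
  ≈ 133.661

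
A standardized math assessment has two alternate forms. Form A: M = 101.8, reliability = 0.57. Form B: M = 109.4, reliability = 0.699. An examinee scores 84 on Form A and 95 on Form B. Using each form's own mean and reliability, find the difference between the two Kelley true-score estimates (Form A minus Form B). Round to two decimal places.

T̂_A = 0.57(84) + 0.43(101.8) = 91.6540
T̂_B = 0.699(95) + 0.301(109.4) = 99.3344
T̂_A − T̂_B = -7.6804

-7.68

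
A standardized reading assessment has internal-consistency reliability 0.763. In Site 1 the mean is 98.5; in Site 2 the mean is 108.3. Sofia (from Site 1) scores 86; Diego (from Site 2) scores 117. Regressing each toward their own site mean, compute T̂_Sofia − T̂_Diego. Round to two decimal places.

-25.98

T̂_Sofia = 0.763(86) + 0.237(98.5) = 88.9625
T̂_Diego = 0.763(117) + 0.237(108.3) = 114.9381
Difference = 88.9625 − 114.9381 = -25.9756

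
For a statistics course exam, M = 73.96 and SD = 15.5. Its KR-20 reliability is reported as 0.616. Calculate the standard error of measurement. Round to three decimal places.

9.605

SEM = SD · √(1 − ρ) = 15.5 × √0.384 = 15.5 × 0.6197 = 9.6050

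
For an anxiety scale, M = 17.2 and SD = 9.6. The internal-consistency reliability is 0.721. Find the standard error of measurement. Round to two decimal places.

5.07

SEM = SD · √(1 − ρ) = 9.6 × √0.279 = 9.6 × 0.5282 = 5.071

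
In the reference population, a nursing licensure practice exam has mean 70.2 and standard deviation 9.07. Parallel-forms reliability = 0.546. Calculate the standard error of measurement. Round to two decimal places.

6.11

SEM = SD · √(1 − ρ) = 9.07 × √0.454 = 9.07 × 0.6738 = 6.111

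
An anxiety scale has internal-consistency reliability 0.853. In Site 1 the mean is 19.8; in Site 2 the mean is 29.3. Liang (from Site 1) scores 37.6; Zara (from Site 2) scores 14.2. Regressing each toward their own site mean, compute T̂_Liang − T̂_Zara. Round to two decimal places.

T̂_Liang = 0.853(37.6) + 0.147(19.8) = 34.9834
T̂_Zara = 0.853(14.2) + 0.147(29.3) = 16.4197
Difference = 34.9834 − 16.4197 = 18.5637

18.56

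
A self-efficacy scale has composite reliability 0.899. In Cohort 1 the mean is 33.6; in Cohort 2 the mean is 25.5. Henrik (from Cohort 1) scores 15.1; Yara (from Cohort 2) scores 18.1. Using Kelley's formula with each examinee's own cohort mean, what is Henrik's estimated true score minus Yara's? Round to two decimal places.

-1.88

T̂_Henrik = 0.899(15.1) + 0.101(33.6) = 16.9685
T̂_Yara = 0.899(18.1) + 0.101(25.5) = 18.8474
Difference = 16.9685 − 18.8474 = -1.8789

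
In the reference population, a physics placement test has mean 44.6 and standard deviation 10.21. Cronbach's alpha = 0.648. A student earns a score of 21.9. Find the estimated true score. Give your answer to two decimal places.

29.89

T̂ = ρX + (1 − ρ)μ
  = 0.648 × 21.9 + 0.352 × 44.6
  = 14.1912 + 15.6992
  = 29.890
  ≈ 29.89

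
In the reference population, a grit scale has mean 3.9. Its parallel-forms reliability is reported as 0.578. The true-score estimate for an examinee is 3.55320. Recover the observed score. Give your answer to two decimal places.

3.30

T̂ = ρX + (1 − ρ)μ  ⇒  X = (T̂ − (1 − ρ)μ) / ρ
X = (3.55320 − 0.422 × 3.9) / 0.578 = (3.55320 − 1.6458) / 0.578 = 1.90740 / 0.578 = 3.3000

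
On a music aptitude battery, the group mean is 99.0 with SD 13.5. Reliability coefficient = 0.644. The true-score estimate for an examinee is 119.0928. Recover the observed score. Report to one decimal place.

130.2

T̂ = ρX + (1 − ρ)μ  ⇒  X = (T̂ − (1 − ρ)μ) / ρ
X = (119.0928 − 0.356 × 99.0) / 0.644 = (119.0928 − 35.2440) / 0.644 = 83.8488 / 0.644 = 130.200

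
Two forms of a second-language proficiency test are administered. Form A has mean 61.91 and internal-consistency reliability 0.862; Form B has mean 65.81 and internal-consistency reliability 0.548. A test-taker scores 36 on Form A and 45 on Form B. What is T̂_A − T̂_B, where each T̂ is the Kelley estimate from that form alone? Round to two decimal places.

T̂_A = 0.862(36) + 0.138(61.91) = 39.5756
T̂_B = 0.548(45) + 0.452(65.81) = 54.4061
T̂_A − T̂_B = -14.8305

-14.83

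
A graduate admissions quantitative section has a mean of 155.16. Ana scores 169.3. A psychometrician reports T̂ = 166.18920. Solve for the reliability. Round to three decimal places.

T̂ = ρX + (1 − ρ)μ  ⇒  T̂ − μ = ρ(X − μ)
ρ = (T̂ − μ)/(X − μ) = (166.18920 − 155.16) / (169.3 − 155.16) = 11.02920 / 14.14 = 0.78000

0.780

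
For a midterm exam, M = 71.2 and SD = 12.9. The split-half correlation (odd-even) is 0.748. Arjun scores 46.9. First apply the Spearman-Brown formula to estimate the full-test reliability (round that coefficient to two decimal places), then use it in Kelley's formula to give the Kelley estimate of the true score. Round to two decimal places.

Spearman-Brown: ρ = 2r/(1 + r) = 2(0.748)/(1 + 0.748) = 1.4960/1.748 = 0.8558 → 0.86
Weight the observed score by reliability and the mean by (1 − reliability): T̂ = 0.86·46.9 + 0.14·71.2 = 40.334 + 9.968 = 50.302.

50.30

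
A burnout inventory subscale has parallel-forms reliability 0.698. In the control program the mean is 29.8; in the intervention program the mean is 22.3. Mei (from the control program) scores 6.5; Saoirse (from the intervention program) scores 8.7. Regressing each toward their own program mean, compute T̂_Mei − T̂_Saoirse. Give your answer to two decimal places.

T̂_Mei = 0.698(6.5) + 0.302(29.8) = 13.5366
T̂_Saoirse = 0.698(8.7) + 0.302(22.3) = 12.8072
Difference = 13.5366 − 12.8072 = 0.7294

0.73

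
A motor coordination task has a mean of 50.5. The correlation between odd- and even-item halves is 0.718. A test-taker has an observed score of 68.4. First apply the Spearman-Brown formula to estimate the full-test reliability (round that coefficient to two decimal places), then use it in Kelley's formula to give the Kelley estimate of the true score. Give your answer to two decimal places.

65.54

Spearman-Brown: ρ = 2r/(1 + r) = 2(0.718)/(1 + 0.718) = 1.4360/1.718 = 0.8359 → 0.84
T̂ = ρX + (1 − ρ)μ
  = 0.84 × 68.4 + 0.16 × 50.5
  = 57.456 + 8.080
  = 65.536
  ≈ 65.54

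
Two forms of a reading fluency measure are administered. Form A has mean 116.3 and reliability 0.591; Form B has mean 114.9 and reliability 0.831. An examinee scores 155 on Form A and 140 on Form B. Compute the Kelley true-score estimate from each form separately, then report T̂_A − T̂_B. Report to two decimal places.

3.41

T̂_A = 0.591(155) + 0.409(116.3) = 139.1717
T̂_B = 0.831(140) + 0.169(114.9) = 135.7581
T̂_A − T̂_B = 3.4136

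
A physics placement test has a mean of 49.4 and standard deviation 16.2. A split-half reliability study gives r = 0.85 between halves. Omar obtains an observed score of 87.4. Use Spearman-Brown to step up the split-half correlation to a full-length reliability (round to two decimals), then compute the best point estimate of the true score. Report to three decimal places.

Spearman-Brown: ρ = 2r/(1 + r) = 2(0.85)/(1 + 0.85) = 1.700/1.85 = 0.9189 → 0.92
Regress the observed score toward the mean by the unreliability: T̂ = 0.92·87.4 + 0.08·49.4 = 80.408 + 3.952 = 84.3600.

84.360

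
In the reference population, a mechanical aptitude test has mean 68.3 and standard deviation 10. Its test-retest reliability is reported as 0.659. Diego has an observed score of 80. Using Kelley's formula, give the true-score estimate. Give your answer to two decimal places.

Regress the observed score toward the mean by the unreliability: T̂ = 0.659·80 + 0.341·68.3 = 52.720 + 23.2903 = 76.010.

76.01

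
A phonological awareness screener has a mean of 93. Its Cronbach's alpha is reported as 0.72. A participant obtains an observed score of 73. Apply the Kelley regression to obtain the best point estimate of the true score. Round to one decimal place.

T̂ = ρX + (1 − ρ)μ
  = 0.72 × 73 + 0.28 × 93
  = 52.56 + 26.04
  = 78.60
  ≈ 78.6

78.6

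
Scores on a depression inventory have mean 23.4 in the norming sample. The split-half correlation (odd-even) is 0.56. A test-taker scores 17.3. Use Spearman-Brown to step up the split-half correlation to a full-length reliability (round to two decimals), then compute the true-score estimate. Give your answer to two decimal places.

19.01

Spearman-Brown: ρ = 2r/(1 + r) = 2(0.56)/(1 + 0.56) = 1.120/1.56 = 0.7179 → 0.72
T̂ = ρX + (1 − ρ)μ
  = 0.72 × 17.3 + 0.28 × 23.4
  = 12.456 + 6.552
  = 19.008
  ≈ 19.01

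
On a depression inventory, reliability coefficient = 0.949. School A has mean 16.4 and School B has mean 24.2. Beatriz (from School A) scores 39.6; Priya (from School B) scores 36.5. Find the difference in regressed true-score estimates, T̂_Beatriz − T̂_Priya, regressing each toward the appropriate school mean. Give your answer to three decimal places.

2.544

T̂_Beatriz = 0.949(39.6) + 0.051(16.4) = 38.41680
T̂_Priya = 0.949(36.5) + 0.051(24.2) = 35.87270
Difference = 38.41680 − 35.87270 = 2.54410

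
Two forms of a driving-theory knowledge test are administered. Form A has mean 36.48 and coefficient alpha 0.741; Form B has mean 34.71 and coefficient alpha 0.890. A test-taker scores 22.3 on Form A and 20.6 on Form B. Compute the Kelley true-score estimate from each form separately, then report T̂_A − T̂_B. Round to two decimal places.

T̂_A = 0.741(22.3) + 0.259(36.48) = 25.9726
T̂_B = 0.890(20.6) + 0.110(34.71) = 22.1521
T̂_A − T̂_B = 3.8205

3.82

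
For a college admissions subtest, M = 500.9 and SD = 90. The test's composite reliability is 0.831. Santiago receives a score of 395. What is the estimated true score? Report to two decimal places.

T̂ = ρX + (1 − ρ)μ
  = 0.831 × 395 + 0.169 × 500.9
  = 328.245 + 84.6521
  = 412.897
  ≈ 412.90

412.90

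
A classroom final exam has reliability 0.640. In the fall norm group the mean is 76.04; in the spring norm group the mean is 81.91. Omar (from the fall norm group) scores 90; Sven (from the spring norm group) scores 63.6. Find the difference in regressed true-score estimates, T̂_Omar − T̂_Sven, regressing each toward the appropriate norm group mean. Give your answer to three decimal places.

14.783

T̂_Omar = 0.640(90) + 0.360(76.04) = 84.97440
T̂_Sven = 0.640(63.6) + 0.360(81.91) = 70.19160
Difference = 84.97440 − 70.19160 = 14.78280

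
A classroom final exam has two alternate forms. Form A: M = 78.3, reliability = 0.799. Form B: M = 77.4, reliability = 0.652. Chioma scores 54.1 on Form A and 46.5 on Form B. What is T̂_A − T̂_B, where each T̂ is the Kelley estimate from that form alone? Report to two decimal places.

T̂_A = 0.799(54.1) + 0.201(78.3) = 58.9642
T̂_B = 0.652(46.5) + 0.348(77.4) = 57.2532
T̂_A − T̂_B = 1.7110

1.71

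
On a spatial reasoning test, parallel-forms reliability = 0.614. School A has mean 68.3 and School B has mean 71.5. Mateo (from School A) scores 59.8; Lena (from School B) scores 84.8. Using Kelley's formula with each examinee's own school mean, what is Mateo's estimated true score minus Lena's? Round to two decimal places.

-16.59

T̂_Mateo = 0.614(59.8) + 0.386(68.3) = 63.0810
T̂_Lena = 0.614(84.8) + 0.386(71.5) = 79.6662
Difference = 63.0810 − 79.6662 = -16.5852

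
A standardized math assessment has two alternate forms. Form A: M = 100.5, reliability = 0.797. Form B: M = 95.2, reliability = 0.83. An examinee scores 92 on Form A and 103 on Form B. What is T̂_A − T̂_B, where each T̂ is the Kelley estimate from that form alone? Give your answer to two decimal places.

-7.95

T̂_A = 0.797(92) + 0.203(100.5) = 93.7255
T̂_B = 0.83(103) + 0.17(95.2) = 101.6740
T̂_A − T̂_B = -7.9485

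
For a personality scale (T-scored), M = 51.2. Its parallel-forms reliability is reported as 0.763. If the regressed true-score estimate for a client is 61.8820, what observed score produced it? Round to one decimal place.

T̂ = ρX + (1 − ρ)μ  ⇒  X = (T̂ − (1 − ρ)μ) / ρ
X = (61.8820 − 0.237 × 51.2) / 0.763 = (61.8820 − 12.1344) / 0.763 = 49.7476 / 0.763 = 65.200

65.2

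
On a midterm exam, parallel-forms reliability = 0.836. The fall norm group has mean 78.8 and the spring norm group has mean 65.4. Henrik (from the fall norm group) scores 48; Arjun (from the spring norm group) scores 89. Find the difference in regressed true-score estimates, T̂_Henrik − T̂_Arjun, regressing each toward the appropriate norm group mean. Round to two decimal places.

T̂_Henrik = 0.836(48) + 0.164(78.8) = 53.0512
T̂_Arjun = 0.836(89) + 0.164(65.4) = 85.1296
Difference = 53.0512 − 85.1296 = -32.0784

-32.08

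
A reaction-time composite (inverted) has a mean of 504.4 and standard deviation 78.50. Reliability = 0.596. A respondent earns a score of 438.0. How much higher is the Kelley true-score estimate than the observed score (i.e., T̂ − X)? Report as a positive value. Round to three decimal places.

26.826

T̂ = 0.596(438.0) + 0.404(504.4) = 261.0480 + 203.7776 = 464.82560 → 464.8256
T̂ − X = 464.8256 − 438.0 = 26.8256 → 26.826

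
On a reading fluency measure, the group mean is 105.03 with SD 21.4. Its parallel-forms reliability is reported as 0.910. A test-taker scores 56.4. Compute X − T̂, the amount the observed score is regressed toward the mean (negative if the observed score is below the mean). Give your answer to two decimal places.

-4.38

T̂ = 0.910(56.4) + 0.090(105.03) = 51.3240 + 9.45270 = 60.7767 → 60.777
X − T̂ = 56.4 − 60.777 = -4.377 → -4.38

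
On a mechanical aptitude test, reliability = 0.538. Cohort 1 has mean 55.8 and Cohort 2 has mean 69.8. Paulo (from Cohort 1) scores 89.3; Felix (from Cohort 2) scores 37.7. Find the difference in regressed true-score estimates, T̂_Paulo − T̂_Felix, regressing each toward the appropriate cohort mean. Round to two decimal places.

T̂_Paulo = 0.538(89.3) + 0.462(55.8) = 73.8230
T̂_Felix = 0.538(37.7) + 0.462(69.8) = 52.5302
Difference = 73.8230 − 52.5302 = 21.2928

21.29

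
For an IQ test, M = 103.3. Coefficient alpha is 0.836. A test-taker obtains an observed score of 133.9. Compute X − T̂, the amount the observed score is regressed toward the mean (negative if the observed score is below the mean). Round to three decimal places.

T̂ = ρX + (1 − ρ)μ
  = 0.836 × 133.9 + 0.164 × 103.3
  = 111.9404 + 16.9412
  = 128.88160
  ≈ 128.8816
X − T̂ = 133.9 − 128.8816 = 5.0184 → 5.018

5.018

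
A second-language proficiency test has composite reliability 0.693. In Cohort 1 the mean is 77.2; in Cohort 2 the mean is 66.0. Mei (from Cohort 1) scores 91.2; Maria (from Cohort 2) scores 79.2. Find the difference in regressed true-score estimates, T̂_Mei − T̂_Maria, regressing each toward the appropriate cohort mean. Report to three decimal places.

11.754

T̂_Mei = 0.693(91.2) + 0.307(77.2) = 86.90200
T̂_Maria = 0.693(79.2) + 0.307(66.0) = 75.14760
Difference = 86.90200 − 75.14760 = 11.75440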